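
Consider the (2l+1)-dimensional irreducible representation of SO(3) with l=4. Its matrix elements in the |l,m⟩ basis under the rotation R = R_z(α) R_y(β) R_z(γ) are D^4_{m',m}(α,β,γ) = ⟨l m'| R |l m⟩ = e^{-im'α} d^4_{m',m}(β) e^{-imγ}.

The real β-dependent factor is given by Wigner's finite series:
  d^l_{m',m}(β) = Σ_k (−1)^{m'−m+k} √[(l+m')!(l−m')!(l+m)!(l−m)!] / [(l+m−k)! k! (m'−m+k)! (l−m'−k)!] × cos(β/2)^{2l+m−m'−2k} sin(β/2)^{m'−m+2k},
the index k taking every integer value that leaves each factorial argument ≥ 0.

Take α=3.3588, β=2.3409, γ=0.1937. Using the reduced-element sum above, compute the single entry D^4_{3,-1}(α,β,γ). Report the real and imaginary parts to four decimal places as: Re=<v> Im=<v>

Re=0.4628 Im=-0.2281

First d^4_{3,-1}(β=2.3409), then the phase factors e^{-i(3)α} and e^{-i(-1)γ}:
With c≡cos(β/2)=0.389737 and s≡sin(β/2)=0.920926, N=[5040·1·6·120]^{1/2}=1904.940944
k∈{0,1} keeps every argument non-negative
  k=0: (−1)^4·1904.9409/(144)·0.3897^4·0.9209^4 = +0.219536
  k=1: (−1)^5·1904.9409/(240)·0.3897^2·0.9209^6 = -0.735466
d^4_{3,-1}(2.3409) = +0.219536 -0.735466 = -0.515930
Attach z-rotation phases: D = e^{-i(3)(3.3588)}·(-0.515930)·e^{-i(-1)(0.1937)} = +0.462776-0.228085i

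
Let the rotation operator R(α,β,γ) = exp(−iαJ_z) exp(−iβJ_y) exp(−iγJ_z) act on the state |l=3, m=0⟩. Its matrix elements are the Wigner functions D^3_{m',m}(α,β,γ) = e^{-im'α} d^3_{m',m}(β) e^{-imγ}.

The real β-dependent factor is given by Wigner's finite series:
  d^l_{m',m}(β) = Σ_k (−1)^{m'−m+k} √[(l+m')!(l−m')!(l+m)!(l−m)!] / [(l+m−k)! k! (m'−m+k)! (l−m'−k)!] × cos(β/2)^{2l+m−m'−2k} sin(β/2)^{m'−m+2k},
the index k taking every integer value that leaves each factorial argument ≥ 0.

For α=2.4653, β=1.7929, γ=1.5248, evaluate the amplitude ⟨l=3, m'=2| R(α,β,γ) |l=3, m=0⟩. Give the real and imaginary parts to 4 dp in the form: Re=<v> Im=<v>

Re=-0.0621 Im=-0.2802

Split into d^3_{2,0}(β=1.7929) × two z-phases.
c=cos(1.7929/2)=0.624387, s=sin(1.7929/2)=0.781115; N=√[120·1·6·6]=65.726707
k∈{0,1} keeps every argument non-negative
  k=0: (−1)^2·65.7267/(12)·0.6244^4·0.7811^2 = +0.507932
  k=1: (−1)^3·65.7267/(12)·0.6244^2·0.7811^4 = -0.794930
d^3_{2,0}(1.7929) = +0.507932 -0.794930 = -0.286997
D = (+0.216483+0.976286i)·(-0.286997)·(+1.000000+0.000000i) = -0.062130-0.280191i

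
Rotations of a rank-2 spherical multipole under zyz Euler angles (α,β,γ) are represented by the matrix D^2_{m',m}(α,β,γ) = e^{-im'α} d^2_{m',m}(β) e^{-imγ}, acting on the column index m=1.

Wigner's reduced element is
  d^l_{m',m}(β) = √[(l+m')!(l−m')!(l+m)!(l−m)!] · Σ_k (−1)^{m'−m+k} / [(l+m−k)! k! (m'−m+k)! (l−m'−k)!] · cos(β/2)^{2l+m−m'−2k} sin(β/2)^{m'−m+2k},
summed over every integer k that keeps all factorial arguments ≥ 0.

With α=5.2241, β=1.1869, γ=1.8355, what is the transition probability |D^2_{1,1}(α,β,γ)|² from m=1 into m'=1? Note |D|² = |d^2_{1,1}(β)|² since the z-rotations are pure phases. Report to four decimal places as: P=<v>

P=0.0297

D^2_{1,1}(5.2241,1.1869,1.8355) = e^{-i·1·5.2241}·d^2_{1,1}(1.1869)·e^{-i·1·1.8355}. Compute d first:
With c≡cos(β/2)=0.829016 and s≡sin(β/2)=0.559224, N=[6·1·6·1]^{1/2}=6.000000
k: max(0,(1)−(1))=0 … min(2+(1),2−(1))=1
  k=0: (−1)^0·6.0000/(6)·0.8290^4·0.5592^0 = +0.472337
  k=1: (−1)^1·6.0000/(2)·0.8290^2·0.5592^2 = -0.644792
d^2_{1,1}(1.1869) = +0.472337 -0.644792 = -0.172455
|D^2_{1,1}|² = |d^2_{1,1}(β)|² = (-0.172455)² = 0.029741 (the z-rotation phases have unit modulus)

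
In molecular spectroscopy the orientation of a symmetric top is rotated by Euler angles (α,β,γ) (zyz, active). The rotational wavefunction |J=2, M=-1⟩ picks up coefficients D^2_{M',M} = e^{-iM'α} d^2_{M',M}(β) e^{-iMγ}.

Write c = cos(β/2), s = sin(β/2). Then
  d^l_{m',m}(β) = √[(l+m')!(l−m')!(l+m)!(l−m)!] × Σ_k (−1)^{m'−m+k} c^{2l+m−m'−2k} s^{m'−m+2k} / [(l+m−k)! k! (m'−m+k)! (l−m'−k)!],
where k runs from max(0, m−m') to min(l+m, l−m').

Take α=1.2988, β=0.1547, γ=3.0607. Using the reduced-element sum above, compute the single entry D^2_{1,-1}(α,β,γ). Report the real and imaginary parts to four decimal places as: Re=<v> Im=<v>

Re=-0.0034 Im=0.0174

First d^2_{1,-1}(β=0.1547), then the phase factors e^{-i(1)α} and e^{-i(-1)γ}:
With c≡cos(β/2)=0.997010 and s≡sin(β/2)=0.077273, N=[6·1·1·6]^{1/2}=6.000000
k∈{0,1} keeps every argument non-negative
  k=0: (−1)^2·6.0000/(2)·0.9970^2·0.0773^2 = +0.017806
  k=1: (−1)^3·6.0000/(6)·0.9970^0·0.0773^4 = -0.000036
d^2_{1,-1}(0.1547) = +0.017806 -0.000036 = +0.017771
Phases: e^{-i·(1)·1.2988}=+0.268655-0.963236i, e^{-i·(-1)·3.0607}=-0.996730+0.080804i ⇒ D=-0.003375+0.017447i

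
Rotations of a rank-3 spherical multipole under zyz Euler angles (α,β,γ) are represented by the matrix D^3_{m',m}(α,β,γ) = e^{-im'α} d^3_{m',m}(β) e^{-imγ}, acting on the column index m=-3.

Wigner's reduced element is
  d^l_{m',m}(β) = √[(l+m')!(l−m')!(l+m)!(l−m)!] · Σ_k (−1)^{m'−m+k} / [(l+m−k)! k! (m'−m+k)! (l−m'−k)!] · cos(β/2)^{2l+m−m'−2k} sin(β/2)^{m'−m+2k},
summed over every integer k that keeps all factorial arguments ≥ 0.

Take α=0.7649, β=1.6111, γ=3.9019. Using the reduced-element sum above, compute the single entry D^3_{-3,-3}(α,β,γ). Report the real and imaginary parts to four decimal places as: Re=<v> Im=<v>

Split into d^3_{-3,-3}(β=1.6111) × two z-phases.
Half-angle: c=0.692715, s=0.721212. N=√(1·720·1·720)=720.000000
k∈{0} keeps every argument non-negative
  k=0: (−1)^0·720.0000/(720)·0.6927^6·0.7212^0 = +0.110491
d^3_{-3,-3}(1.6111) = +0.110491
Attach z-rotation phases: D = e^{-i(-3)(0.7649)}·(+0.110491)·e^{-i(-3)(3.9019)} = +0.015064+0.109459i

Re=0.0151 Im=0.1095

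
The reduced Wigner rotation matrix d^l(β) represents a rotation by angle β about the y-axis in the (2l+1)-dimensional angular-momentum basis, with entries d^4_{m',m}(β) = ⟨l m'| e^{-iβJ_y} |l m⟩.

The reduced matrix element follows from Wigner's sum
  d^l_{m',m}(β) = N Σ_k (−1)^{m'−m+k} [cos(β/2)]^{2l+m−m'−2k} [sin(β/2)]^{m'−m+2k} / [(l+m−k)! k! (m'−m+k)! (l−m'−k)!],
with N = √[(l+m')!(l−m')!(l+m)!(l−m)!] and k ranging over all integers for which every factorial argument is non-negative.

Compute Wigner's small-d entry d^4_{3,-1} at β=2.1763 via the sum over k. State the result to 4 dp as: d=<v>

d=-0.4479

d^4_{3,-1}(β=2.1763) via Wigner's sum:
c=cos(2.1763/2)=0.464125, s=sin(2.1763/2)=0.885770; N=√[5040·1·6·120]=1904.940944
k: max(0,(-1)−(3))=0 … min(4+(-1),4−(3))=1
  k=0: (−1)^4·1904.9409/(144)·0.4641^4·0.8858^4 = +0.377869
  k=1: (−1)^5·1904.9409/(240)·0.4641^2·0.8858^6 = -0.825781
d^4_{3,-1}(2.1763) = +0.377869 -0.825781 = -0.447912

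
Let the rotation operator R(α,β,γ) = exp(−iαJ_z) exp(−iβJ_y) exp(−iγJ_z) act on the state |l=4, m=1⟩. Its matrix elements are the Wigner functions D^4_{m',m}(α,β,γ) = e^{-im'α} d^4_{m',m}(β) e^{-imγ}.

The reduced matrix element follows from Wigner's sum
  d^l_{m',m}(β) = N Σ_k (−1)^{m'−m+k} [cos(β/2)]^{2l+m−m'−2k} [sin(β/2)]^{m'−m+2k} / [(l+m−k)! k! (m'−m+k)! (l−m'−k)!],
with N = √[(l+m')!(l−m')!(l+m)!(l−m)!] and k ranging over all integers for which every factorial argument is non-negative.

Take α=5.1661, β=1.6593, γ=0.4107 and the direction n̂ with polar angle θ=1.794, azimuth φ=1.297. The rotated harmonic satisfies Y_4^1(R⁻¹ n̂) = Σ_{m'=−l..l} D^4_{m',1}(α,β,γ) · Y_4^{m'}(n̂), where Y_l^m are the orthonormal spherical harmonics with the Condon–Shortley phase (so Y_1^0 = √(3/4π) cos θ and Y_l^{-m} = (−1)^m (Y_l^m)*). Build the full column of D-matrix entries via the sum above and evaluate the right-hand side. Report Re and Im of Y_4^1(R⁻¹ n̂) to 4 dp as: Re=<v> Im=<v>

Need the full column D^4_{m',1} for m'=−4..4 at α=5.1661, β=1.6593, γ=0.4107.
cos(β/2)=0.675134, sin(β/2)=0.737695
d^4_{-4,1}: single k=5 term ⇒ +0.503093;  D = +0.083454+0.496123i
d^4_{-3,1}: k∈[4..5] ⇒ +0.813929 -0.583058 = +0.230871;  D = -0.187852+0.134213i
d^4_{-2,1}: k∈[3..5] ⇒ +0.796335 -1.426135 +0.340537 = -0.289263;  D = +0.254306+0.137847i
d^4_{-1,1}: k∈[2..5] ⇒ +0.515340 -1.845818 +1.101876 -0.087703 = -0.316305;  D = -0.013600+0.316013i
d^4_{0,1}: k∈[1..4] ⇒ +0.210922 -1.510939 +1.803934 -0.358958 = +0.144960;  D = +0.132905-0.057875i
d^4_{1,1}: k∈[0..3] ⇒ +0.043164 -0.773010 +1.845818 -0.734584 = +0.381388;  D = +0.290127+0.247554i
d^4_{2,1}: k∈[0..2] ⇒ -0.200098 +1.194502 -0.950757 = +0.043647;  D = -0.010911+0.042261i
d^4_{3,1}: k∈[0..1] ⇒ +0.409038 -0.813929 = -0.404891;  D = +0.396736-0.080851i
d^4_{4,1}: single k=0 term ⇒ -0.421381;  D = +0.256604+0.334240i
Y_4^{m'}(θ=1.794,φ=1.297) and Σ D·Y over m':
  (+0.0835+0.4961i)·(+0.1833+0.3558i)  (-0.1879+0.1342i)·(+0.1881-0.1750i)  (+0.2543+0.1378i)·(+0.1785+0.1088i)  (-0.0136+0.3160i)·(+0.0734-0.2612i)  (+0.1329-0.0579i)·(+0.1707+0.0000i)  (+0.2901+0.2476i)·(-0.0734-0.2612i)  (-0.0109+0.0423i)·(+0.1785-0.1088i)  (+0.3967-0.0809i)·(-0.1881-0.1750i)  (+0.2566+0.3342i)·(+0.1833-0.3558i)
Y_4^1(R⁻¹ n̂) = +0.084756+0.078361i

Re=0.0848 Im=0.0784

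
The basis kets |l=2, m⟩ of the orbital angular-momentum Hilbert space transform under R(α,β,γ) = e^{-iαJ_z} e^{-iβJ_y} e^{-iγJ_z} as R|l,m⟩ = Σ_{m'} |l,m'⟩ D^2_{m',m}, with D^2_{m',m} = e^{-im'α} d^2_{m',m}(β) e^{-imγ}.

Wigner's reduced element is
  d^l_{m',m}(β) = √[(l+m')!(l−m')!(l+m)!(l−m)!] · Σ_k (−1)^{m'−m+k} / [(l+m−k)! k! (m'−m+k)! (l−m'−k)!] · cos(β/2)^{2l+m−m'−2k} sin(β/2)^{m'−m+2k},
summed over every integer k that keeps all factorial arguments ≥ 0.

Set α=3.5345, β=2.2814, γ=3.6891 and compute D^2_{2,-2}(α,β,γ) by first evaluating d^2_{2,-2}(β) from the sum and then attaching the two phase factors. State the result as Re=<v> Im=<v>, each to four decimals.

First d^2_{2,-2}(β=2.2814), then the phase factors e^{-i(2)α} and e^{-i(-2)γ}:
Half-angle: c=0.416958, s=0.908926. N=√(24·1·1·24)=24.000000
The bounds max(0,m−m')=0 and min(l+m,l−m')=0 give 1 term
  k=0: (−1)^4·24.0000/(24)·0.4170^0·0.9089^4 = +0.682517
d^2_{2,-2}(2.2814) = +0.682517
Phases: e^{-i·(2)·3.5345}=+0.706812-0.707401i, e^{-i·(-2)·3.6891}=+0.458033+0.888935i ⇒ D=+0.650150+0.207688i

Re=0.6501 Im=0.2077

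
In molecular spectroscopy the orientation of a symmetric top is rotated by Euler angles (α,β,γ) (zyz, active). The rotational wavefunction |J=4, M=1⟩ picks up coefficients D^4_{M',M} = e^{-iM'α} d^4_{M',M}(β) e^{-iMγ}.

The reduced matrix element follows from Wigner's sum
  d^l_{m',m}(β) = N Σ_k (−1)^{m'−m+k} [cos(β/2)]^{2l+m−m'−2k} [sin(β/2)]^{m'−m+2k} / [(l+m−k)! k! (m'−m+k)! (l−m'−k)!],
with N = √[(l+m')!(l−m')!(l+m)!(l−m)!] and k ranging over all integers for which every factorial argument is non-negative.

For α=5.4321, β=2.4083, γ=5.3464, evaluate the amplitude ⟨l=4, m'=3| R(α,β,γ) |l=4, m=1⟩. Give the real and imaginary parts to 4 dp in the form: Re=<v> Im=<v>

First d^4_{3,1}(β=2.4083), then the phase factors e^{-i(3)α} and e^{-i(1)γ}:
With c≡cos(β/2)=0.358487 and s≡sin(β/2)=0.933535, N=[5040·1·120·6]^{1/2}=1904.940944
The bounds max(0,m−m')=0 and min(l+m,l−m')=1 give 2 terms
  k=0: (−1)^2·1904.9409/(240)·0.3585^6·0.9335^2 = +0.014681
  k=1: (−1)^3·1904.9409/(144)·0.3585^4·0.9335^4 = -0.165933
d^4_{3,1}(2.4083) = +0.014681 -0.165933 = -0.151252
D = (-0.831865+0.554978i)·(-0.151252)·(+0.592381+0.805658i) = +0.142162+0.051643i

Re=0.1422 Im=0.0516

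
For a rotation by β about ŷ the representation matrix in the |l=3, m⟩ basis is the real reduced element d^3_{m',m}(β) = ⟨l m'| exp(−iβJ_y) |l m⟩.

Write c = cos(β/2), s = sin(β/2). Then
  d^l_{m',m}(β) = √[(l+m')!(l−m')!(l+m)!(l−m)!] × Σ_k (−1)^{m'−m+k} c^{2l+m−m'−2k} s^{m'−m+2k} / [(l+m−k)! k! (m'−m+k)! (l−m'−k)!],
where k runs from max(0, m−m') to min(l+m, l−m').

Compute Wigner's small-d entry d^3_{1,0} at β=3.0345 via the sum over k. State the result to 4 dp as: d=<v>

d=-0.1825

d^3_{1,0}(β=3.0345) via Wigner's sum:
c=cos(3.0345/2)=0.053521, s=sin(3.0345/2)=0.998567; N=√[24·2·6·6]=41.569219
k: max(0,(0)−(1))=0 … min(3+(0),3−(1))=2
  k=0: (−1)^1·41.5692/(12)·0.0535^5·0.9986^1 = -0.000002
  k=1: (−1)^2·41.5692/(4)·0.0535^3·0.9986^3 = +0.001586
  k=2: (−1)^3·41.5692/(12)·0.0535^1·0.9986^5 = -0.184076
d^3_{1,0}(3.0345) = -0.000002 +0.001586 -0.184076 = -0.182492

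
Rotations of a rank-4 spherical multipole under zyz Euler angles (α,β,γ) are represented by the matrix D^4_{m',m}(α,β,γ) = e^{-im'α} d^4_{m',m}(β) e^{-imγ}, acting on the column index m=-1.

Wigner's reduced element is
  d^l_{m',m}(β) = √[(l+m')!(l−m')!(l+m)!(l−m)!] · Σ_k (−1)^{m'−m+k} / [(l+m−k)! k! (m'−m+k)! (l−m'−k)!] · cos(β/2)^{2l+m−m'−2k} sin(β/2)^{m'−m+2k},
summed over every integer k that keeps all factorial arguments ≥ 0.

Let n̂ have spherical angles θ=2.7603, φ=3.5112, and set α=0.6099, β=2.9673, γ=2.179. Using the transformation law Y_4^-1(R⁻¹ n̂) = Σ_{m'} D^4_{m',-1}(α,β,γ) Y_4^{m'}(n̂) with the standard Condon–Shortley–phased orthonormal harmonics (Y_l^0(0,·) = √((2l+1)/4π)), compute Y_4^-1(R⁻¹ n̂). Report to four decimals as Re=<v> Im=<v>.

Re=-0.1861 Im=0.3968

Need the full column D^4_{m',-1} for m'=−4..4 at α=0.6099, β=2.9673, γ=2.179.
cos(β/2)=0.087036, sin(β/2)=0.996205
d^4_{-4,-1}: single k=3 term ⇒ +0.000037;  D = -0.000003-0.000037i
d^4_{-3,-1}: k∈[2..3] ⇒ +0.000003 -0.000748 = -0.000744;  D = +0.000482+0.000567i
d^4_{-2,-1}: k∈[1..3] ⇒ +0.000000 -0.000105 +0.009149 = +0.009044;  D = -0.008747-0.002301i
d^4_{-1,-1}: k∈[0..3] ⇒ +0.000000 -0.000006 +0.001696 -0.074044 = -0.072355;  D = +0.067901-0.024993i
d^4_{0,-1}: k∈[0..3] ⇒ -0.000000 +0.000132 -0.017358 +0.379014 = +0.361788;  D = -0.206724+0.296911i
d^4_{1,-1}: k∈[0..3] ⇒ +0.000004 -0.001696 +0.111066 -0.970041 = -0.860666;  D = -0.001460-0.860665i
d^4_{2,-1}: k∈[0..2] ⇒ -0.000070 +0.013723 -0.359565 = -0.345912;  D = -0.198614-0.283209i
d^4_{3,-1}: k∈[0..1] ⇒ +0.000748 -0.058771 = -0.058023;  D = -0.054519-0.019858i
d^4_{4,-1}: single k=0 term ⇒ -0.004841;  D = -0.004678+0.001247i
Y_4^{m'}(θ=2.7603,φ=3.5112) and Σ D·Y over m':
  (-0.0000-0.0000i)·(+0.0008-0.0084i)  (+0.0005+0.0006i)·(+0.0267-0.0536i)  (-0.0087-0.0023i)·(+0.1722-0.1570i)  (+0.0679-0.0250i)·(+0.4618-0.1789i)  (-0.2067+0.2969i)·(+0.3313+0.0000i)  (-0.0015-0.8607i)·(-0.4618-0.1789i)  (-0.1986-0.2832i)·(+0.1722+0.1570i)  (-0.0545-0.0199i)·(-0.0267-0.0536i)  (-0.0047+0.0012i)·(+0.0008+0.0084i)
Y_4^-1(R⁻¹ n̂) = -0.186098+0.396813i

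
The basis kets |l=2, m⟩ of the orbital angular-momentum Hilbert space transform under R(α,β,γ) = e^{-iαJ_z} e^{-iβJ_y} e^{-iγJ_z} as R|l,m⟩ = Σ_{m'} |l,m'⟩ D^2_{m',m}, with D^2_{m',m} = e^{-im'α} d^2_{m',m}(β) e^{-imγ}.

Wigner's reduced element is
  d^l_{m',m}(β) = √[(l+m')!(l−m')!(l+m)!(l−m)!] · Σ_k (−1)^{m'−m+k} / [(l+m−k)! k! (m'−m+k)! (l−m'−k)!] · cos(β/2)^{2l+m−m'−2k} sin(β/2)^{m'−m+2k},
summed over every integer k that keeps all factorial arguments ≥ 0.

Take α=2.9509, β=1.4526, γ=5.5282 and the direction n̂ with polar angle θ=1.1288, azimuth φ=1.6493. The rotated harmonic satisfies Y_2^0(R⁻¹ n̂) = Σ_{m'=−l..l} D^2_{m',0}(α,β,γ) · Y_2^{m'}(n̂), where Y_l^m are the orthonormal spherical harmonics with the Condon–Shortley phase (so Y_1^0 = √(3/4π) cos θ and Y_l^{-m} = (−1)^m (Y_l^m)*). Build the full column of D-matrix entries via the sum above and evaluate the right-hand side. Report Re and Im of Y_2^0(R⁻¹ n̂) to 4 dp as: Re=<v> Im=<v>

Need the full column D^2_{m',0} for m'=−2..2 at α=2.9509, β=1.4526, γ=5.5282.
cos(β/2)=0.747637, sin(β/2)=0.664108
d^2_{-2,0}: single k=2 term ⇒ +0.603857;  D = +0.560470-0.224760i
d^2_{-1,0}: k∈[1..2] ⇒ +0.679808 -0.536392 = +0.143416;  D = -0.140816+0.027183i
d^2_{0,0}: k∈[0..2] ⇒ +0.312437 -0.986095 +0.194516 = -0.479142;  D = -0.479142+0.000000i
d^2_{1,0}: k∈[0..1] ⇒ -0.679808 +0.536392 = -0.143416;  D = +0.140816+0.027183i
d^2_{2,0}: single k=0 term ⇒ +0.603857;  D = +0.560470+0.224760i
Y_2^{m'}(θ=1.1288,φ=1.6493) and Σ D·Y over m':
  (+0.5605-0.2248i)·(-0.3117+0.0493i)  (-0.1408+0.0272i)·(-0.0234-0.2978i)  (-0.4791+0.0000i)·(-0.1423+0.0000i)  (+0.1408+0.0272i)·(+0.0234-0.2978i)  (+0.5605+0.2248i)·(-0.3117-0.0493i)
Y_2^0(R⁻¹ n̂) = -0.236278-0.000000i

Re=-0.2363 Im=0.0000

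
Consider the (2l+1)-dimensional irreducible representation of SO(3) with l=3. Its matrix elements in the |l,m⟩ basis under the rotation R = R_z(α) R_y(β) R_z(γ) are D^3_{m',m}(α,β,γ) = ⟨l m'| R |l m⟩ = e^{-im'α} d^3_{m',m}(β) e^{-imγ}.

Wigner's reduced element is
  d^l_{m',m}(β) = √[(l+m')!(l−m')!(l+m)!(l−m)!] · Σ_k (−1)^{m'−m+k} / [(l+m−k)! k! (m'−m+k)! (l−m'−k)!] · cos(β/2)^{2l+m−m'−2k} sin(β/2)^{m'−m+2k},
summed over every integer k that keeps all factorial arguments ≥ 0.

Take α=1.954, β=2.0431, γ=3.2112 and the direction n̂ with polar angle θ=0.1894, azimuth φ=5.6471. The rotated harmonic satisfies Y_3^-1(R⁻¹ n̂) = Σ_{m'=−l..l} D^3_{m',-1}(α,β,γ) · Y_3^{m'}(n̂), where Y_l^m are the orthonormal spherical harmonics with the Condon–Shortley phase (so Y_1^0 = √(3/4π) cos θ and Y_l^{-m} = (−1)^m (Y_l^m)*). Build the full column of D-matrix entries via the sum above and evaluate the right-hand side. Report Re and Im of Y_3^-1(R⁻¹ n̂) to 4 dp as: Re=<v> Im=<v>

Need the full column D^3_{m',-1} for m'=−3..3 at α=1.954, β=2.0431, γ=3.2112.
cos(β/2)=0.522045, sin(β/2)=0.852918
d^3_{-3,-1}: single k=2 term ⇒ +0.209262;  D = -0.196462+0.072066i
d^3_{-2,-1}: k∈[1..2] ⇒ +0.104579 -0.558309 = -0.453730;  D = -0.304192-0.336657i
d^3_{-1,-1}: k∈[0..2] ⇒ +0.020242 -0.432250 +0.865358 = +0.453350;  D = +0.198338-0.407662i
d^3_{0,-1}: k∈[0..2] ⇒ -0.114561 +0.917396 -0.816272 = -0.013437;  D = +0.013405+0.000935i
d^3_{1,-1}: k∈[0..2] ⇒ +0.324188 -1.153811 +0.384985 = -0.444638;  D = -0.137163-0.422953i
d^3_{2,-1}: k∈[0..1] ⇒ -0.558309 +0.745151 = +0.186842;  D = +0.143289-0.119909i
d^3_{3,-1}: single k=0 term ⇒ +0.558586;  D = -0.492651-0.263276i
Y_3^{m'}(θ=0.1894,φ=5.6471) and Σ D·Y over m':
  (-0.1965+0.0721i)·(-0.0009+0.0026i)  (-0.3042-0.3367i)·(+0.0105+0.0340i)  (+0.1983-0.4077i)·(+0.1871+0.1382i)  (+0.0134+0.0009i)·(+0.6681+0.0000i)  (-0.1372-0.4230i)·(-0.1871+0.1382i)  (+0.1433-0.1199i)·(+0.0105-0.0340i)  (-0.4927-0.2633i)·(+0.0009+0.0026i)
Y_3^-1(R⁻¹ n̂) = +0.192414-0.010175i

Re=0.1924 Im=-0.0102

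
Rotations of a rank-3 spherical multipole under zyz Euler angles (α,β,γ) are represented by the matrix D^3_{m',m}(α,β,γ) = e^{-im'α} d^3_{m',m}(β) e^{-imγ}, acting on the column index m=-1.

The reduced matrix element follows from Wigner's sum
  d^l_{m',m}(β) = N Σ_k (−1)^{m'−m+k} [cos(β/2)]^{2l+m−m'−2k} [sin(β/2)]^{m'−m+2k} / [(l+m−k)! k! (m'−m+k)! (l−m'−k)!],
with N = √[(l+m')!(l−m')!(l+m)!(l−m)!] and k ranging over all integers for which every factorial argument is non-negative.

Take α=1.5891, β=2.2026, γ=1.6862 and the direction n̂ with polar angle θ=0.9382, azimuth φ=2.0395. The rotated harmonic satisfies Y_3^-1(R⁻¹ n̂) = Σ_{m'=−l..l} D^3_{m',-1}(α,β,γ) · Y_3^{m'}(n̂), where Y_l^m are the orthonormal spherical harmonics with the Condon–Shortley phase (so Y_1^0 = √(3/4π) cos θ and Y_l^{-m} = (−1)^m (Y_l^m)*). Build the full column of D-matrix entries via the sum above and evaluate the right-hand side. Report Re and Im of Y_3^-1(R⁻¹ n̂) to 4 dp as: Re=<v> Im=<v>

Re=-0.1054 Im=0.1999

Need the full column D^3_{m',-1} for m'=−3..3 at α=1.5891, β=2.2026, γ=1.6862.
cos(β/2)=0.452437, sin(β/2)=0.891796
d^3_{-3,-1}: single k=2 term ⇒ +0.129065;  D = +0.127198+0.021876i
d^3_{-2,-1}: k∈[1..2] ⇒ +0.053463 -0.415434 = -0.361970;  D = -0.054812+0.357796i
d^3_{-1,-1}: k∈[0..2] ⇒ +0.008577 -0.266596 +0.776838 = +0.518819;  D = -0.514188-0.069163i
d^3_{0,-1}: k∈[0..2] ⇒ -0.058566 +0.682627 -0.884051 = -0.259990;  D = +0.029937-0.258260i
d^3_{1,-1}: k∈[0..2] ⇒ +0.199947 -1.035784 +0.503030 = -0.332807;  D = -0.331239-0.032265i
d^3_{2,-1}: k∈[0..1] ⇒ -0.415434 +0.807024 = +0.391590;  D = +0.030824-0.390375i
d^3_{3,-1}: single k=0 term ⇒ +0.501447;  D = -0.500530-0.030315i
Y_3^{m'}(θ=0.9382,φ=2.0395) and Σ D·Y over m':
  (+0.1272+0.0219i)·(+0.2159+0.0359i)  (-0.0548+0.3578i)·(-0.2326+0.3168i)  (-0.5142-0.0692i)·(-0.0880-0.1739i)  (+0.0299-0.2583i)·(-0.2763+0.0000i)  (-0.3312-0.0323i)·(+0.0880-0.1739i)  (+0.0308-0.3904i)·(-0.2326-0.3168i)  (-0.5005-0.0303i)·(-0.2159+0.0359i)
Y_3^-1(R⁻¹ n̂) = -0.105397+0.199939i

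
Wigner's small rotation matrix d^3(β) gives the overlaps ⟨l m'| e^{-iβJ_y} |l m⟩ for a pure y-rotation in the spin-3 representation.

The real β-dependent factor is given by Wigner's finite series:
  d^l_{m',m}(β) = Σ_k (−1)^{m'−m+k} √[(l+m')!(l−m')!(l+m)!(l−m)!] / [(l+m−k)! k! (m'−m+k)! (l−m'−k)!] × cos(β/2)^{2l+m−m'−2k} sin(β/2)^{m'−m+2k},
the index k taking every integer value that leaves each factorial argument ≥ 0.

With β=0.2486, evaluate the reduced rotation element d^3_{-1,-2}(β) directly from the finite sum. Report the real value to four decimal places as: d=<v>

d=-0.3654

d^3_{-1,-2}(β=0.2486) via Wigner's sum:
Half-angle: c=0.992285, s=0.123980. N=√(2·24·1·120)=75.894664
k: max(0,(-2)−(-1))=0 … min(3+(-2),3−(-1))=1
  k=0: (−1)^1·75.8947/(24)·0.9923^5·0.1240^1 = -0.377167
  k=1: (−1)^2·75.8947/(12)·0.9923^3·0.1240^3 = +0.011776
d^3_{-1,-2}(0.2486) = -0.377167 +0.011776 = -0.365391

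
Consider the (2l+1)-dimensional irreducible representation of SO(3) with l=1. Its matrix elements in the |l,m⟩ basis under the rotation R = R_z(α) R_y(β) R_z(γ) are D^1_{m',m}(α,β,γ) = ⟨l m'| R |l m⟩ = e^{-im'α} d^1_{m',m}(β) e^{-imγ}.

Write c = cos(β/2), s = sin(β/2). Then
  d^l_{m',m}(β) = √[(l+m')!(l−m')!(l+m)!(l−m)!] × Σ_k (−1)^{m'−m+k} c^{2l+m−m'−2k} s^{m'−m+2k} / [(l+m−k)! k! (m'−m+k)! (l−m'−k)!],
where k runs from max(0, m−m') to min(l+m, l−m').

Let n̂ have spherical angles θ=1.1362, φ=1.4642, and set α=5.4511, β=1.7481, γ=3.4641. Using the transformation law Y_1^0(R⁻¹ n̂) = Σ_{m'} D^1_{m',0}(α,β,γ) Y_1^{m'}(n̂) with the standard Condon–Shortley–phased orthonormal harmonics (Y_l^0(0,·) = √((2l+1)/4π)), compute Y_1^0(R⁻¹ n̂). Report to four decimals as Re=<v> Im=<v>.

Re=-0.3257 Im=0.0000

Need the full column D^1_{m',0} for m'=−1..1 at α=5.4511, β=1.7481, γ=3.4641.
cos(β/2)=0.641726, sin(β/2)=0.766934
d^1_{-1,0}: single k=1 term ⇒ +0.696021;  D = +0.468656-0.514594i
d^1_{0,0}: k∈[0..1] ⇒ +0.411812 -0.588188 = -0.176376;  D = -0.176376+0.000000i
d^1_{1,0}: single k=0 term ⇒ -0.696021;  D = -0.468656-0.514594i
Y_1^{m'}(θ=1.1362,φ=1.4642) and Σ D·Y over m':
  (+0.4687-0.5146i)·(+0.0333-0.3116i)  (-0.1764+0.0000i)·(+0.2057+0.0000i)  (-0.4687-0.5146i)·(-0.0333-0.3116i)
Y_1^0(R⁻¹ n̂) = -0.325727+0.000000i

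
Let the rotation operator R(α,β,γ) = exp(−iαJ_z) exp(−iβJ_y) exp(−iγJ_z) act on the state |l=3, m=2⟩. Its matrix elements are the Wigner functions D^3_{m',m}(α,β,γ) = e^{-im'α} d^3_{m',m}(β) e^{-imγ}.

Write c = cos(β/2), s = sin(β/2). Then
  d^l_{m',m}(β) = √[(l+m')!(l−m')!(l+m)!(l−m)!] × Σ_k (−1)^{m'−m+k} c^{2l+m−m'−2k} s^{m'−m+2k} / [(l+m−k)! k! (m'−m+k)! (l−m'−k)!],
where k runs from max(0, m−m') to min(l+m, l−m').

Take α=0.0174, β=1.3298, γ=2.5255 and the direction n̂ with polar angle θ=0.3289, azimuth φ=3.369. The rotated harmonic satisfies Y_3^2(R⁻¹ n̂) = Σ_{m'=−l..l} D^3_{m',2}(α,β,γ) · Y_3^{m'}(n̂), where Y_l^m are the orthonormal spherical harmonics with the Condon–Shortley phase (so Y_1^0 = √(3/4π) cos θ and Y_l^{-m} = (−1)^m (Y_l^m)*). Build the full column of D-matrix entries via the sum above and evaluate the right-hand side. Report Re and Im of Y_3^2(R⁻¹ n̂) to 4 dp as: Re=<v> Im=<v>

Need the full column D^3_{m',2} for m'=−3..3 at α=0.0174, β=1.3298, γ=2.5255.
cos(β/2)=0.786978, sin(β/2)=0.616980
d^3_{-3,2}: single k=5 term ⇒ +0.172344;  D = +0.048689+0.165323i
d^3_{-2,2}: k∈[4..5] ⇒ +0.448726 -0.055161 = +0.393566;  D = +0.117739+0.375542i
d^3_{-1,2}: k∈[3..4] ⇒ +0.723990 -0.222495 = +0.501496;  D = +0.158330+0.475846i
d^3_{0,2}: k∈[2..3] ⇒ +0.799751 -0.491555 = +0.308196;  D = +0.102376+0.290696i
d^3_{1,2}: k∈[1..2] ⇒ +0.588960 -0.723990 = -0.135030;  D = -0.047063-0.126563i
d^3_{2,2}: k∈[0..1] ⇒ +0.237562 -0.730070 = -0.492507;  D = -0.179664-0.458568i
d^3_{3,2}: single k=0 term ⇒ -0.456206;  D = -0.173787-0.421809i
Y_3^{m'}(θ=0.3289,φ=3.369) and Σ D·Y over m':
  (+0.0487+0.1653i)·(-0.0109+0.0089i)  (+0.1177+0.3755i)·(+0.0907-0.0443i)  (+0.1583+0.4758i)·(-0.3537+0.0819i)  (+0.1024+0.2907i)·(+0.5221+0.0000i)  (-0.0471-0.1266i)·(+0.3537+0.0819i)  (-0.1797-0.4586i)·(+0.0907+0.0443i)  (-0.1738-0.4218i)·(+0.0109+0.0089i)
Y_3^2(R⁻¹ n̂) = -0.016591-0.080443i

Re=-0.0166 Im=-0.0804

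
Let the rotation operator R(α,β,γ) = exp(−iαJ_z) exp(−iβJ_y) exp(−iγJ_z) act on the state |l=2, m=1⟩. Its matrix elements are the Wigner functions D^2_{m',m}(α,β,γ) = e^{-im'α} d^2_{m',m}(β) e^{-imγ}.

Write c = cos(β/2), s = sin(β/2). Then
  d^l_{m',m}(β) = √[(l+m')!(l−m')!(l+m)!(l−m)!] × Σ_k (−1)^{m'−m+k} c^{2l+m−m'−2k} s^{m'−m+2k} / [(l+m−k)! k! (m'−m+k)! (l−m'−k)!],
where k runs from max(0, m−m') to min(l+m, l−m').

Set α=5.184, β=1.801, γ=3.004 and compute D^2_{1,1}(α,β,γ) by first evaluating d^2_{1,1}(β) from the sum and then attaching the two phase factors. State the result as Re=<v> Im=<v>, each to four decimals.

Split into d^2_{1,1}(β=1.801) × two z-phases.
c=cos(1.801/2)=0.621218, s=sin(1.801/2)=0.783638; N=√[6·1·6·1]=6.000000
Admissible k: 0..1 (factorial args all ≥0)
  k=0: (−1)^0·6.0000/(6)·0.6212^4·0.7836^0 = +0.148928
  k=1: (−1)^1·6.0000/(2)·0.6212^2·0.7836^2 = -0.710952
d^2_{1,1}(1.801) = +0.148928 -0.710952 = -0.562024
Phases: e^{-i·(1)·5.184}=+0.454322+0.890838i, e^{-i·(1)·3.004}=-0.990549-0.137159i ⇒ D=+0.184255+0.530962i

Re=0.1843 Im=0.5310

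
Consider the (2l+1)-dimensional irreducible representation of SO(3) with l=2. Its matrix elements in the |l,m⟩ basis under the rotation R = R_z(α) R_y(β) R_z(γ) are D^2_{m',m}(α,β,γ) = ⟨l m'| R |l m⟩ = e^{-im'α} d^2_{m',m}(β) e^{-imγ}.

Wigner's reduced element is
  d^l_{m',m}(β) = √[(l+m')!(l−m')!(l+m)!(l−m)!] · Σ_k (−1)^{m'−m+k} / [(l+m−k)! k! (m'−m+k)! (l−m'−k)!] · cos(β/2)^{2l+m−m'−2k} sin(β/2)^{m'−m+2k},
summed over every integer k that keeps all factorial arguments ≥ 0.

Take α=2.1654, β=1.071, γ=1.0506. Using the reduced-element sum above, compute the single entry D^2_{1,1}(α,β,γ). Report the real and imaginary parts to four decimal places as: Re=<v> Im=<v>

Re=0.0306 Im=-0.0023

D^2_{1,1}(2.1654,1.071,1.0506) = e^{-i·1·2.1654}·d^2_{1,1}(1.071)·e^{-i·1·1.0506}. Compute d first:
With c≡cos(β/2)=0.860014 and s≡sin(β/2)=0.510271, N=[6·1·6·1]^{1/2}=6.000000
k: max(0,(1)−(1))=0 … min(2+(1),2−(1))=1
  k=0: (−1)^0·6.0000/(6)·0.8600^4·0.5103^0 = +0.547043
  k=1: (−1)^1·6.0000/(2)·0.8600^2·0.5103^2 = -0.577742
d^2_{1,1}(1.071) = +0.547043 -0.577742 = -0.030699
Phases: e^{-i·(1)·2.1654}=-0.560180-0.828371i, e^{-i·(1)·1.0506}=+0.497051-0.867722i ⇒ D=+0.030614-0.002282i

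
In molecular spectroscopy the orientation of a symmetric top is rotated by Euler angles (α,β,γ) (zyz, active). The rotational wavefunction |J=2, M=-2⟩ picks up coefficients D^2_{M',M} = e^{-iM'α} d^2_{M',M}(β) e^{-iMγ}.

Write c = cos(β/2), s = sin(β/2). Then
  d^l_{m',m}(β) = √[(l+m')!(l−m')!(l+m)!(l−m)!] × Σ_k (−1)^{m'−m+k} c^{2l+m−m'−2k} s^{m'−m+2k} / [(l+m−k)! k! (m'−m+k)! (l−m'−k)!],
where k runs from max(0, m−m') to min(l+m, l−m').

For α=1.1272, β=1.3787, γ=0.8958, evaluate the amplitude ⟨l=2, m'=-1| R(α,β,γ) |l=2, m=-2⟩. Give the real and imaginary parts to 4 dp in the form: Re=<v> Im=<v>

Split into d^2_{-1,-2}(β=1.3787) × two z-phases.
c=cos(1.3787/2)=0.771660, s=sin(1.3787/2)=0.636036; N=√[1·6·1·24]=12.000000
k∈{0} keeps every argument non-negative
  k=0: (−1)^1·12.0000/(6)·0.7717^3·0.6360^1 = -0.584506
d^2_{-1,-2}(1.3787) = -0.584506
Attach z-rotation phases: D = e^{-i(-1)(1.1272)}·(-0.584506)·e^{-i(-2)(0.8958)} = +0.570059-0.129149i

Re=0.5701 Im=-0.1291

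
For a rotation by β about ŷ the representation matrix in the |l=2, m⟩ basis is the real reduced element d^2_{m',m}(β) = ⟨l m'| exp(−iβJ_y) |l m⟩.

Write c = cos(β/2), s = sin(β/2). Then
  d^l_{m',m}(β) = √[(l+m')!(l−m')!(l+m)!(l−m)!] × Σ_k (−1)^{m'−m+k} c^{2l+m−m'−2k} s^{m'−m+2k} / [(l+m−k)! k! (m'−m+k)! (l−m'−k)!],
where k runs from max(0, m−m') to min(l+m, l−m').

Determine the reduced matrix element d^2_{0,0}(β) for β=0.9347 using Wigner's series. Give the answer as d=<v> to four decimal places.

d^2_{0,0}(β=0.9347) via Wigner's sum:
c=cos(0.9347/2)=0.892765, s=sin(0.9347/2)=0.450522; N=√[2·2·2·2]=4.000000
The bounds max(0,m−m')=0 and min(l+m,l−m')=2 give 3 terms
  k=0: (−1)^0·4.0000/(4)·0.8928^4·0.4505^0 = +0.635257
  k=1: (−1)^1·4.0000/(1)·0.8928^2·0.4505^2 = -0.647093
  k=2: (−1)^2·4.0000/(4)·0.8928^0·0.4505^4 = +0.041197
d^2_{0,0}(0.9347) = +0.635257 -0.647093 +0.041197 = +0.029361

d=0.0294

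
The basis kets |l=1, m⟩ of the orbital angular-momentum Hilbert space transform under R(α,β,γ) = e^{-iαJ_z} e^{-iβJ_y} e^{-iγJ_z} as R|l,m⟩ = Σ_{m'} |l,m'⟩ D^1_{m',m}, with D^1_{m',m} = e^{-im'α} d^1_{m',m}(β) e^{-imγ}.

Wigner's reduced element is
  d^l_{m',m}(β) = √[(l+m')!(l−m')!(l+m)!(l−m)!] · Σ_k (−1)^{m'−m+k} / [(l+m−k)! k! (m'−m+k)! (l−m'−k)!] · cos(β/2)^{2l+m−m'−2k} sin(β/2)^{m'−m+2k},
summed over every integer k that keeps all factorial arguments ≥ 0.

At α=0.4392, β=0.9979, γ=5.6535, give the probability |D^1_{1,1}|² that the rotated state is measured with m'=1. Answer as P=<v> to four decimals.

P=0.5945

First d^1_{1,1}(β=0.9979), then the phase factors e^{-i(1)α} and e^{-i(1)γ}:
Half-angle: c=0.878085, s=0.478504. N=√(2·1·2·1)=2.000000
The bounds max(0,m−m')=0 and min(l+m,l−m')=0 give 1 term
  k=0: (−1)^0·2.0000/(2)·0.8781^2·0.4785^0 = +0.771034
d^1_{1,1}(0.9979) = +0.771034
|D^1_{1,1}|² = |d^1_{1,1}(β)|² = (+0.771034)² = 0.594494 (the z-rotation phases have unit modulus)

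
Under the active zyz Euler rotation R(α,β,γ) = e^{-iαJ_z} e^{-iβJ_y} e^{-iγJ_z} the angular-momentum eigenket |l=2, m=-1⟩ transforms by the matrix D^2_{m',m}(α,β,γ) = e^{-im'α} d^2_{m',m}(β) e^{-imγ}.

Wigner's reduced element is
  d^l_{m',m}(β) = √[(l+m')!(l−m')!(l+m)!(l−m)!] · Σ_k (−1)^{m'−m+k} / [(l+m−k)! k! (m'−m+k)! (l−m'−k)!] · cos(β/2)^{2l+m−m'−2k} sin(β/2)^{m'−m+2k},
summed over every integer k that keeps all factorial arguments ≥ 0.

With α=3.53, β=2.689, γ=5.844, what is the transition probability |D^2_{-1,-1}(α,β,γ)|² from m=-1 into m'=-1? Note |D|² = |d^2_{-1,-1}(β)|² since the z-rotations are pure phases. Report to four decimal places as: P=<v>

P=0.0198

Split into d^2_{-1,-1}(β=2.689) × two z-phases.
With c≡cos(β/2)=0.224370 and s≡sin(β/2)=0.974504, N=[1·6·1·6]^{1/2}=6.000000
Admissible k: 0..1 (factorial args all ≥0)
  k=0: (−1)^0·6.0000/(6)·0.2244^4·0.9745^0 = +0.002534
  k=1: (−1)^1·6.0000/(2)·0.2244^2·0.9745^2 = -0.143423
d^2_{-1,-1}(2.689) = +0.002534 -0.143423 = -0.140888
|D^2_{-1,-1}|² = |d^2_{-1,-1}(β)|² = (-0.140888)² = 0.019850 (the z-rotation phases have unit modulus)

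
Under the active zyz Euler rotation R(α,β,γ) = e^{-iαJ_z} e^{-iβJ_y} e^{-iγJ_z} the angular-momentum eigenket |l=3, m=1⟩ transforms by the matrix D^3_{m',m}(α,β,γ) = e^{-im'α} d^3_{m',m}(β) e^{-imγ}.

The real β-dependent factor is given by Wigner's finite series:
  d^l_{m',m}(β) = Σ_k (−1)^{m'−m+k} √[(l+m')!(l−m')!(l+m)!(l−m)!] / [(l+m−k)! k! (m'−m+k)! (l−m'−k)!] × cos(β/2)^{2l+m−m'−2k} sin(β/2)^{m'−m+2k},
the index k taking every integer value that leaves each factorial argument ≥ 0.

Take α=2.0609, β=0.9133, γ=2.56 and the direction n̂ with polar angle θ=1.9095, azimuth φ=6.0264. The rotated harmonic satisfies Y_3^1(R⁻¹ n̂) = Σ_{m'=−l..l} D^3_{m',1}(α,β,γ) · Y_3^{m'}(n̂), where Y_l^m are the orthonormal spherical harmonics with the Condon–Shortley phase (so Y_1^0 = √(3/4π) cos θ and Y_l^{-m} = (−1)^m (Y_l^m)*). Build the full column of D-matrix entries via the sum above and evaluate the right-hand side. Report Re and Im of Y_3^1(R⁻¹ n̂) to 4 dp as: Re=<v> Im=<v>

Re=0.1342 Im=-0.3193

Need the full column D^3_{m',1} for m'=−3..3 at α=2.0609, β=0.9133, γ=2.56.
cos(β/2)=0.897535, sin(β/2)=0.440944
d^3_{-3,1}: single k=4 term ⇒ +0.117945;  D = -0.104557-0.054581i
d^3_{-2,1}: k∈[3..4] ⇒ +0.392043 -0.047312 = +0.344731;  D = +0.003101+0.344717i
d^3_{-1,1}: k∈[2..4] ⇒ +0.757047 -0.243627 +0.007350 = +0.520770;  D = +0.457243-0.249259i
d^3_{0,1}: k∈[1..3] ⇒ +0.889672 -0.644192 +0.051827 = +0.297307;  D = -0.248427-0.163327i
d^3_{1,1}: k∈[0..2] ⇒ +0.522766 -1.009396 +0.182720 = -0.303909;  D = +0.027766-0.302638i
d^3_{2,1}: k∈[0..1] ⇒ -0.812156 +0.392043 = -0.420113;  D = -0.387176+0.163064i
d^3_{3,1}: single k=0 term ⇒ +0.488672;  D = -0.379338-0.308062i
Y_3^{m'}(θ=1.9095,φ=6.0264) and Σ D·Y over m':
  (-0.1046-0.0546i)·(+0.2512+0.2438i)  (+0.0031+0.3447i)·(-0.2631-0.1484i)  (+0.4572-0.2493i)·(-0.1321-0.0347i)  (-0.2484-0.1633i)·(+0.3035+0.0000i)  (+0.0278-0.3026i)·(+0.1321-0.0347i)  (-0.3872+0.1631i)·(-0.2631+0.1484i)  (-0.3793-0.3081i)·(-0.2512+0.2438i)
Y_3^1(R⁻¹ n̂) = +0.134184-0.319256i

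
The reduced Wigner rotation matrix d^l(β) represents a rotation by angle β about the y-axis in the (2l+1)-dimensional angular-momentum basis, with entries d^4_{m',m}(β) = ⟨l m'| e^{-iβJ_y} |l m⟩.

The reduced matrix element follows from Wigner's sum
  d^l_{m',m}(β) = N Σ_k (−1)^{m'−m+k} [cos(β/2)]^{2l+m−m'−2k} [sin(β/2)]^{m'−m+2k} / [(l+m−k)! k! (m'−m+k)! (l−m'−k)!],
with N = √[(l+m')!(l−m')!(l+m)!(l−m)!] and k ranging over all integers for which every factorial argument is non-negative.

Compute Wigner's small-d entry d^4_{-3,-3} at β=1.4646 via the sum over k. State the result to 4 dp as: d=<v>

d=-0.4356

d^4_{-3,-3}(β=1.4646) via Wigner's sum:
c=cos(1.4646/2)=0.743639, s=sin(1.4646/2)=0.668582; N=√[1·5040·1·5040]=5040.000000
k: max(0,(-3)−(-3))=0 … min(4+(-3),4−(-3))=1
  k=0: (−1)^0·5040.0000/(5040)·0.7436^8·0.6686^0 = +0.093518
  k=1: (−1)^1·5040.0000/(720)·0.7436^6·0.6686^2 = -0.529150
d^4_{-3,-3}(1.4646) = +0.093518 -0.529150 = -0.435632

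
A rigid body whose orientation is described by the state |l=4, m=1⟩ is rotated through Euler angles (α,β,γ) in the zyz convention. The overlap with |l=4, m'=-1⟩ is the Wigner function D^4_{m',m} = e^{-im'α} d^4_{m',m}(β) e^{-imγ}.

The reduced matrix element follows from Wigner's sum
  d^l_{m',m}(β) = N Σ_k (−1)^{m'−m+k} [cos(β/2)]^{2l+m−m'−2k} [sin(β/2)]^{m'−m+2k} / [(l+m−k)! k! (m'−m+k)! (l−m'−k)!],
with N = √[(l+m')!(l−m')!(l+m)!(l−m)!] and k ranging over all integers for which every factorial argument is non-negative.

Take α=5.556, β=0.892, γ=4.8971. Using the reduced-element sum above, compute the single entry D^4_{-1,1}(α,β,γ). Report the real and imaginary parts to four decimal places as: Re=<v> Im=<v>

First d^4_{-1,1}(β=0.892), then the phase factors e^{-i(-1)α} and e^{-i(1)γ}:
With c≡cos(β/2)=0.902180 and s≡sin(β/2)=0.431360, N=[6·120·120·6]^{1/2}=720.000000
The bounds max(0,m−m')=2 and min(l+m,l−m')=5 give 4 terms
  k=2: (−1)^0·720.0000/(72)·0.9022^6·0.4314^2 = +1.003318
  k=3: (−1)^1·720.0000/(24)·0.9022^4·0.4314^4 = -0.688104
  k=4: (−1)^2·720.0000/(48)·0.9022^2·0.4314^6 = +0.078654
  k=5: (−1)^3·720.0000/(720)·0.9022^0·0.4314^8 = -0.001199
d^4_{-1,1}(0.892) = +1.003318 -0.688104 +0.078654 -0.001199 = +0.392669
D = (+0.747048-0.664770i)·(+0.392669)·(+0.183662+0.982989i) = +0.310470+0.240411i

Re=0.3105 Im=0.2404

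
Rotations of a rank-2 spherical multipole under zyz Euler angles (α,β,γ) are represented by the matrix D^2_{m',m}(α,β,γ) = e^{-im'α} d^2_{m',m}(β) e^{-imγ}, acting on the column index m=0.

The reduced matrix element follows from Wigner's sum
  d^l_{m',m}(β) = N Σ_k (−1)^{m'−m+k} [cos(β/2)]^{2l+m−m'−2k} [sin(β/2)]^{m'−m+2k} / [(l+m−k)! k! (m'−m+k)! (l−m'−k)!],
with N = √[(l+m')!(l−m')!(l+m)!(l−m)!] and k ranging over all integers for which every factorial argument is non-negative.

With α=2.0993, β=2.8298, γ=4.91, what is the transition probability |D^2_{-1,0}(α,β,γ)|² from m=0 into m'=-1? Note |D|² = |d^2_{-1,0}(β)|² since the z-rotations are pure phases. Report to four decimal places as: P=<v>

First d^2_{-1,0}(β=2.8298), then the phase factors e^{-i(-1)α} and e^{-i(0)γ}:
c=cos(2.8298/2)=0.155266, s=sin(2.8298/2)=0.987873; N=√[1·6·2·2]=4.898979
k∈{1,2} keeps every argument non-negative
  k=1: (−1)^0·4.8990/(2)·0.1553^3·0.9879^1 = +0.009057
  k=2: (−1)^1·4.8990/(2)·0.1553^1·0.9879^3 = -0.366652
d^2_{-1,0}(2.8298) = +0.009057 -0.366652 = -0.357595
|D^2_{-1,0}|² = |d^2_{-1,0}(β)|² = (-0.357595)² = 0.127874 (the z-rotation phases have unit modulus)

P=0.1279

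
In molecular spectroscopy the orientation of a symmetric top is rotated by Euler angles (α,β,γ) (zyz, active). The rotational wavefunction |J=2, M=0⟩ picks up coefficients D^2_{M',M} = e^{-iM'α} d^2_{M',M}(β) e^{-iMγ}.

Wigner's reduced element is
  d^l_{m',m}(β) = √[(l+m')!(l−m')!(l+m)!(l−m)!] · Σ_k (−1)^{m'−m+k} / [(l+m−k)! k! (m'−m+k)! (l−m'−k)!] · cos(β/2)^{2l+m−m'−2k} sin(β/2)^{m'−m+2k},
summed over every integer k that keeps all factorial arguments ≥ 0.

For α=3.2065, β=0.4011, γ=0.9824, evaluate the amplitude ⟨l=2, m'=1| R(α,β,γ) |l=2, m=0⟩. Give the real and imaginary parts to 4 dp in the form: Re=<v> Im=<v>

First d^2_{1,0}(β=0.4011), then the phase factors e^{-i(1)α} and e^{-i(0)γ}:
c=cos(0.4011/2)=0.979957, s=sin(0.4011/2)=0.199208; N=√[6·1·2·2]=4.898979
The bounds max(0,m−m')=0 and min(l+m,l−m')=1 give 2 terms
  k=0: (−1)^1·4.8990/(2)·0.9800^3·0.1992^1 = -0.459203
  k=1: (−1)^2·4.8990/(2)·0.9800^1·0.1992^3 = +0.018976
d^2_{1,0}(0.4011) = -0.459203 +0.018976 = -0.440227
Phases: e^{-i·(1)·3.2065}=-0.997894+0.064862i, e^{-i·(0)·0.9824}=+1.000000+0.000000i ⇒ D=+0.439300-0.028554i

Re=0.4393 Im=-0.0286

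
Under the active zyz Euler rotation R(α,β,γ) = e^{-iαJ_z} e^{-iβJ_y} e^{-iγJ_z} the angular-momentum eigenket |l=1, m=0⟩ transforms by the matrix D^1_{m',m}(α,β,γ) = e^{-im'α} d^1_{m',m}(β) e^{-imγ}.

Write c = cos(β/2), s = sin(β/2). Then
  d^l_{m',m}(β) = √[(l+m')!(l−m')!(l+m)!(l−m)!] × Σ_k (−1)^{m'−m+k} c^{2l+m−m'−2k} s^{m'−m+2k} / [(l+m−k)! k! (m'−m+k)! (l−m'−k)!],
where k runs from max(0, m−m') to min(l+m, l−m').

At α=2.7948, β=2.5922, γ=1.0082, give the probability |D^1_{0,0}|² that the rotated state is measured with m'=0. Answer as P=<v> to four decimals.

First d^1_{0,0}(β=2.5922), then the phase factors e^{-i(0)α} and e^{-i(0)γ}:
With c≡cos(β/2)=0.271255 and s≡sin(β/2)=0.962508, N=[1·1·1·1]^{1/2}=1.000000
Admissible k: 0..1 (factorial args all ≥0)
  k=0: (−1)^0·1.0000/(1)·0.2713^2·0.9625^0 = +0.073579
  k=1: (−1)^1·1.0000/(1)·0.2713^0·0.9625^2 = -0.926421
d^1_{0,0}(2.5922) = +0.073579 -0.926421 = -0.852842
|D^1_{0,0}|² = |d^1_{0,0}(β)|² = (-0.852842)² = 0.727339 (the z-rotation phases have unit modulus)

P=0.7273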